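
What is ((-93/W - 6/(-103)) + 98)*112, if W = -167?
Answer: 189983248/17201 ≈ 11045.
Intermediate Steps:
((-93/W - 6/(-103)) + 98)*112 = ((-93/(-167) - 6/(-103)) + 98)*112 = ((-93*(-1/167) - 6*(-1/103)) + 98)*112 = ((93/167 + 6/103) + 98)*112 = (10581/17201 + 98)*112 = (1696279/17201)*112 = 189983248/17201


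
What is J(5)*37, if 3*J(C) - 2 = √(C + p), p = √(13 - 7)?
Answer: 74/3 + 37*√(5 + √6)/3 ≈ 58.329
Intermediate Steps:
p = √6 ≈ 2.4495
J(C) = ⅔ + √(C + √6)/3
J(5)*37 = (⅔ + √(5 + √6)/3)*37 = 74/3 + 37*√(5 + √6)/3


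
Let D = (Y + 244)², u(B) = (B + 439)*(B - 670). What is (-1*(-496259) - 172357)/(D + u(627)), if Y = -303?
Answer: -323902/42357 ≈ -7.6469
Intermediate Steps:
u(B) = (-670 + B)*(439 + B) (u(B) = (439 + B)*(-670 + B) = (-670 + B)*(439 + B))
D = 3481 (D = (-303 + 244)² = (-59)² = 3481)
(-1*(-496259) - 172357)/(D + u(627)) = (-1*(-496259) - 172357)/(3481 + (-294130 + 627² - 231*627)) = (496259 - 172357)/(3481 + (-294130 + 393129 - 144837)) = 323902/(3481 - 45838) = 323902/(-42357) = 323902*(-1/42357) = -323902/42357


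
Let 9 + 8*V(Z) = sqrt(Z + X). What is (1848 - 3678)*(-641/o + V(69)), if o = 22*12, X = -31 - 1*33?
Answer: 143045/22 - 915*sqrt(5)/4 ≈ 5990.5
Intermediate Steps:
X = -64 (X = -31 - 33 = -64)
o = 264
V(Z) = -9/8 + sqrt(-64 + Z)/8 (V(Z) = -9/8 + sqrt(Z - 64)/8 = -9/8 + sqrt(-64 + Z)/8)
(1848 - 3678)*(-641/o + V(69)) = (1848 - 3678)*(-641/264 + (-9/8 + sqrt(-64 + 69)/8)) = -1830*(-641*1/264 + (-9/8 + sqrt(5)/8)) = -1830*(-641/264 + (-9/8 + sqrt(5)/8)) = -1830*(-469/132 + sqrt(5)/8) = 143045/22 - 915*sqrt(5)/4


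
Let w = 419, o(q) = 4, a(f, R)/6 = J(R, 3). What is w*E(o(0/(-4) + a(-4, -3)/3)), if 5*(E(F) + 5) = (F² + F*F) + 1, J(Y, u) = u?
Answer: 3352/5 ≈ 670.40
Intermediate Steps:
a(f, R) = 18 (a(f, R) = 6*3 = 18)
E(F) = -24/5 + 2*F²/5 (E(F) = -5 + ((F² + F*F) + 1)/5 = -5 + ((F² + F²) + 1)/5 = -5 + (2*F² + 1)/5 = -5 + (1 + 2*F²)/5 = -5 + (⅕ + 2*F²/5) = -24/5 + 2*F²/5)
w*E(o(0/(-4) + a(-4, -3)/3)) = 419*(-24/5 + (⅖)*4²) = 419*(-24/5 + (⅖)*16) = 419*(-24/5 + 32/5) = 419*(8/5) = 3352/5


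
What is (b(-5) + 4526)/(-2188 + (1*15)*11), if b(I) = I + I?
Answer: -4516/2023 ≈ -2.2323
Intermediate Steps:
b(I) = 2*I
(b(-5) + 4526)/(-2188 + (1*15)*11) = (2*(-5) + 4526)/(-2188 + (1*15)*11) = (-10 + 4526)/(-2188 + 15*11) = 4516/(-2188 + 165) = 4516/(-2023) = 4516*(-1/2023) = -4516/2023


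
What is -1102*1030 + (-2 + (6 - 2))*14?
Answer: -1135032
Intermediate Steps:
-1102*1030 + (-2 + (6 - 2))*14 = -1135060 + (-2 + 4)*14 = -1135060 + 2*14 = -1135060 + 28 = -1135032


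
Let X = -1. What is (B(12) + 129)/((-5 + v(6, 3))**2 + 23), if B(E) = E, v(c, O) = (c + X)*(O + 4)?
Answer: 141/923 ≈ 0.15276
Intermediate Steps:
v(c, O) = (-1 + c)*(4 + O) (v(c, O) = (c - 1)*(O + 4) = (-1 + c)*(4 + O))
(B(12) + 129)/((-5 + v(6, 3))**2 + 23) = (12 + 129)/((-5 + (-4 - 1*3 + 4*6 + 3*6))**2 + 23) = 141/((-5 + (-4 - 3 + 24 + 18))**2 + 23) = 141/((-5 + 35)**2 + 23) = 141/(30**2 + 23) = 141/(900 + 23) = 141/923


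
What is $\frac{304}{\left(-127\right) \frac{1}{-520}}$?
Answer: $\frac{158080}{127} \approx 1244.7$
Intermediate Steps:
$\frac{304}{\left(-127\right) \frac{1}{-520}} = \frac{304}{\left(-127\right) \left(- \frac{1}{520}\right)} = \frac{304}{\frac{127}{520}} = 304 \cdot \frac{520}{127} = \frac{158080}{127}$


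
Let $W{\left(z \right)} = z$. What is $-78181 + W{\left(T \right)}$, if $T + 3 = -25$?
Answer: $-78209$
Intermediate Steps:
$T = -28$ ($T = -3 - 25 = -28$)
$-78181 + W{\left(T \right)} = -78181 - 28 = -78209$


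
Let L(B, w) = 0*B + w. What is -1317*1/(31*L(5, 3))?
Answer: -439/31 ≈ -14.161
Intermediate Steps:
L(B, w) = w (L(B, w) = 0 + w = w)
-1317*1/(31*L(5, 3)) = -1317/(3*31) = -1317/93 = -1317*1/93 = -439/31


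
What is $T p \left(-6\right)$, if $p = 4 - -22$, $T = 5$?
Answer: $-780$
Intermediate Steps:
$p = 26$ ($p = 4 + 22 = 26$)
$T p \left(-6\right) = 5 \cdot 26 \left(-6\right) = 130 \left(-6\right) = -780$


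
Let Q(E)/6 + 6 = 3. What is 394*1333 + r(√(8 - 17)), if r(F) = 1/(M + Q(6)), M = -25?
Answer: 22583685/43 ≈ 5.2520e+5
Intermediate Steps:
Q(E) = -18 (Q(E) = -36 + 6*3 = -36 + 18 = -18)
r(F) = -1/43 (r(F) = 1/(-25 - 18) = 1/(-43) = -1/43)
394*1333 + r(√(8 - 17)) = 394*1333 - 1/43 = 525202 - 1/43 = 22583685/43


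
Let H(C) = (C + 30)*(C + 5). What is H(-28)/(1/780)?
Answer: -35880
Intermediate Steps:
H(C) = (5 + C)*(30 + C) (H(C) = (30 + C)*(5 + C) = (5 + C)*(30 + C))
H(-28)/(1/780) = (150 + (-28)² + 35*(-28))/(1/780) = (150 + 784 - 980)/(1/780) = -46*780 = -35880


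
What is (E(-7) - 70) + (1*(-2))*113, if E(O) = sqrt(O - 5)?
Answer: -296 + 2*I*sqrt(3) ≈ -296.0 + 3.4641*I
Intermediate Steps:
E(O) = sqrt(-5 + O)
(E(-7) - 70) + (1*(-2))*113 = (sqrt(-5 - 7) - 70) + (1*(-2))*113 = (sqrt(-12) - 70) - 2*113 = (2*I*sqrt(3) - 70) - 226 = (-70 + 2*I*sqrt(3)) - 226 = -296 + 2*I*sqrt(3)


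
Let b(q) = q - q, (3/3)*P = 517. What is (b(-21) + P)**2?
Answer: 267289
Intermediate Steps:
P = 517
b(q) = 0
(b(-21) + P)**2 = (0 + 517)**2 = 517**2 = 267289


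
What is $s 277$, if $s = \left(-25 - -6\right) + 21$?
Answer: $554$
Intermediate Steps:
$s = 2$ ($s = \left(-25 + 6\right) + 21 = -19 + 21 = 2$)
$s 277 = 2 \cdot 277 = 554$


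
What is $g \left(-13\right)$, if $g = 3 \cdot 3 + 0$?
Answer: $-117$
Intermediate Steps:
$g = 9$ ($g = 9 + 0 = 9$)
$g \left(-13\right) = 9 \left(-13\right) = -117$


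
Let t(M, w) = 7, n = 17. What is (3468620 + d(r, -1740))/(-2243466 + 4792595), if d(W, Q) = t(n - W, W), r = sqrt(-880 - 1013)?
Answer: 3468627/2549129 ≈ 1.3607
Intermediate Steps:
r = I*sqrt(1893) (r = sqrt(-1893) = I*sqrt(1893) ≈ 43.509*I)
d(W, Q) = 7
(3468620 + d(r, -1740))/(-2243466 + 4792595) = (3468620 + 7)/(-2243466 + 4792595) = 3468627/2549129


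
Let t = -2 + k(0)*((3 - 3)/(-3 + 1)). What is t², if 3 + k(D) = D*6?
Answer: 4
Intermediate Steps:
k(D) = -3 + 6*D (k(D) = -3 + D*6 = -3 + 6*D)
t = -2 (t = -2 + (-3 + 6*0)*((3 - 3)/(-3 + 1)) = -2 + (-3 + 0)*(0/(-2)) = -2 - 0*(-1)/2 = -2 - 3*0 = -2 + 0 = -2)
t² = (-2)² = 4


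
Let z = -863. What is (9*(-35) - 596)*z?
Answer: 786193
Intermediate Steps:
(9*(-35) - 596)*z = (9*(-35) - 596)*(-863) = (-315 - 596)*(-863) = -911*(-863) = 786193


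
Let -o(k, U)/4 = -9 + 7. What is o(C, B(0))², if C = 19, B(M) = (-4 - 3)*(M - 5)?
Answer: 64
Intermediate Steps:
B(M) = 35 - 7*M (B(M) = -7*(-5 + M) = 35 - 7*M)
o(k, U) = 8 (o(k, U) = -4*(-9 + 7) = -4*(-2) = 8)
o(C, B(0))² = 8² = 64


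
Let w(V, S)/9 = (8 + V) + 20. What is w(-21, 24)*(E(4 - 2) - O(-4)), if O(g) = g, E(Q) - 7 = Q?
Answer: 819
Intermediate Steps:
E(Q) = 7 + Q
w(V, S) = 252 + 9*V (w(V, S) = 9*((8 + V) + 20) = 9*(28 + V) = 252 + 9*V)
w(-21, 24)*(E(4 - 2) - O(-4)) = (252 + 9*(-21))*((7 + (4 - 2)) - 1*(-4)) = (252 - 189)*((7 + 2) + 4) = 63*(9 + 4) = 63*13 = 819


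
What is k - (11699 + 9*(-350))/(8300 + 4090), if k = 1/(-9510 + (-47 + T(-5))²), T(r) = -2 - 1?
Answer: -2997044/4342695 ≈ -0.69013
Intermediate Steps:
T(r) = -3
k = -1/7010 (k = 1/(-9510 + (-47 - 3)²) = 1/(-9510 + (-50)²) = 1/(-9510 + 2500) = 1/(-7010) = -1/7010 ≈ -0.00014265)
k - (11699 + 9*(-350))/(8300 + 4090) = -1/7010 - (11699 + 9*(-350))/(8300 + 4090) = -1/7010 - (11699 - 3150)/12390 = -1/7010 - 8549/12390 = -2997044/4342695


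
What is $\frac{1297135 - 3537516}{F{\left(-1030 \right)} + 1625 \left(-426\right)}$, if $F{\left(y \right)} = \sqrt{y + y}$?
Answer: $\frac{155090374725}{47921006456} + \frac{2240381 i \sqrt{515}}{239605032280} \approx 3.2364 + 0.00021219 i$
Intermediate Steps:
$F{\left(y \right)} = \sqrt{2} \sqrt{y}$ ($F{\left(y \right)} = \sqrt{2 y} = \sqrt{2} \sqrt{y}$)
$\frac{1297135 - 3537516}{F{\left(-1030 \right)} + 1625 \left(-426\right)} = \frac{1297135 - 3537516}{\sqrt{2} \sqrt{-1030} + 1625 \left(-426\right)} = - \frac{2240381}{\sqrt{2} i \sqrt{1030} - 692250} = - \frac{2240381}{2 i \sqrt{515} - 692250} = - \frac{2240381}{-692250 + 2 i \sqrt{515}}$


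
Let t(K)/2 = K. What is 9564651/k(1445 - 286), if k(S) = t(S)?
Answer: 9564651/2318 ≈ 4126.3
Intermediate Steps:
t(K) = 2*K
k(S) = 2*S
9564651/k(1445 - 286) = 9564651/((2*(1445 - 286))) = 9564651/((2*1159)) = 9564651/2318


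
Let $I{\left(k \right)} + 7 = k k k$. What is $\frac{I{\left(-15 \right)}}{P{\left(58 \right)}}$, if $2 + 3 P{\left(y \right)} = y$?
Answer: $- \frac{5073}{28} \approx -181.18$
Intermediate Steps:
$P{\left(y \right)} = - \frac{2}{3} + \frac{y}{3}$
$I{\left(k \right)} = -7 + k^{3}$ ($I{\left(k \right)} = -7 + k k k = -7 + k^{2} k = -7 + k^{3}$)
$\frac{I{\left(-15 \right)}}{P{\left(58 \right)}} = \frac{-7 + \left(-15\right)^{3}}{- \frac{2}{3} + \frac{1}{3} \cdot 58} = \frac{-7 - 3375}{- \frac{2}{3} + \frac{58}{3}} = - \frac{3382}{\frac{56}{3}} = \left(-3382\right) \frac{3}{56} = - \frac{5073}{28}$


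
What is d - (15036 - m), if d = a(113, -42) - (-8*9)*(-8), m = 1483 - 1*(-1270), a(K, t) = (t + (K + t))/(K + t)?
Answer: -912960/71 ≈ -12859.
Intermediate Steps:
a(K, t) = (K + 2*t)/(K + t)
m = 2753 (m = 1483 + 1270 = 2753)
d = -40867/71 (d = (113 + 2*(-42))/(113 - 42) - (-8*9)*(-8) = (113 - 84)/71 - (-72)*(-8) = (1/71)*29 - 1*576 = 29/71 - 576 = -40867/71 ≈ -575.59)
d - (15036 - m) = -40867/71 - (15036 - 1*2753) = -40867/71 - (15036 - 2753) = -40867/71 - 1*12283 = -40867/71 - 12283 = -912960/71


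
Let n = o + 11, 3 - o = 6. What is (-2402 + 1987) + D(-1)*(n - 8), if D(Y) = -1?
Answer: -415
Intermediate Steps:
o = -3 (o = 3 - 1*6 = 3 - 6 = -3)
n = 8 (n = -3 + 11 = 8)
(-2402 + 1987) + D(-1)*(n - 8) = (-2402 + 1987) - (8 - 8) = -415 - 1*0 = -415 + 0 = -415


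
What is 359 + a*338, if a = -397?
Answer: -133827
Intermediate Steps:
359 + a*338 = 359 - 397*338 = 359 - 134186 = -133827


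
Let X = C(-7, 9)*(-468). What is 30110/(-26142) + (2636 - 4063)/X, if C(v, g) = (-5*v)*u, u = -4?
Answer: -335018639/285470640 ≈ -1.1736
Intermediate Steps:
C(v, g) = 20*v (C(v, g) = -5*v*(-4) = 20*v)
X = 65520 (X = (20*(-7))*(-468) = -140*(-468) = 65520)
30110/(-26142) + (2636 - 4063)/X = 30110/(-26142) + (2636 - 4063)/65520 = 30110*(-1/26142) - 1427*1/65520 = -15055/13071 - 1427/65520 = -335018639/285470640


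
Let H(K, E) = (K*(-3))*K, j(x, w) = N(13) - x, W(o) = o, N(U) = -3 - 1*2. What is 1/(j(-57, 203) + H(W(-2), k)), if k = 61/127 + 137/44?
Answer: 1/40 ≈ 0.025000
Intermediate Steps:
N(U) = -5 (N(U) = -3 - 2 = -5)
k = 20083/5588 (k = 61*(1/127) + 137*(1/44) = 61/127 + 137/44 = 20083/5588 ≈ 3.5940)
j(x, w) = -5 - x
H(K, E) = -3*K**2 (H(K, E) = (-3*K)*K = -3*K**2)
1/(j(-57, 203) + H(W(-2), k)) = 1/((-5 - 1*(-57)) - 3*(-2)**2) = 1/((-5 + 57) - 3*4) = 1/(52 - 12) = 1/40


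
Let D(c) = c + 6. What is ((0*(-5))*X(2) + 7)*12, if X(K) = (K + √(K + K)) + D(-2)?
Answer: 84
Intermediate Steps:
D(c) = 6 + c
X(K) = 4 + K + √2*√K (X(K) = (K + √(K + K)) + (6 - 2) = (K + √(2*K)) + 4 = (K + √2*√K) + 4 = 4 + K + √2*√K)
((0*(-5))*X(2) + 7)*12 = ((0*(-5))*(4 + 2 + √2*√2) + 7)*12 = (0*(4 + 2 + 2) + 7)*12 = (0*8 + 7)*12 = (0 + 7)*12 = 7*12 = 84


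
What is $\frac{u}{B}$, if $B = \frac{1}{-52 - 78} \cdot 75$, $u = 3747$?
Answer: $- \frac{32474}{5} \approx -6494.8$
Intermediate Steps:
$B = - \frac{15}{26}$ ($B = \frac{1}{-130} \cdot 75 = \left(- \frac{1}{130}\right) 75 = - \frac{15}{26} \approx -0.57692$)
$\frac{u}{B} = \frac{3747}{- \frac{15}{26}} = 3747 \left(- \frac{26}{15}\right) = - \frac{32474}{5}$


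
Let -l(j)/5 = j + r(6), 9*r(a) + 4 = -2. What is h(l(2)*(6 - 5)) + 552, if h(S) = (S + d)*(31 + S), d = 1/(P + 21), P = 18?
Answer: 45677/117 ≈ 390.40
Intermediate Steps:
r(a) = -⅔ (r(a) = -4/9 + (⅑)*(-2) = -4/9 - 2/9 = -⅔)
d = 1/39 (d = 1/(18 + 21) = 1/39 ≈ 0.025641)
l(j) = 10/3 - 5*j (l(j) = -5*(j - ⅔) = -5*(-⅔ + j) = 10/3 - 5*j)
h(S) = (31 + S)*(1/39 + S) (h(S) = (S + 1/39)*(31 + S) = (1/39 + S)*(31 + S) = (31 + S)*(1/39 + S))
h(l(2)*(6 - 5)) + 552 = (31/39 + ((10/3 - 5*2)*(6 - 5))² + 1210*((10/3 - 5*2)*(6 - 5))/39) + 552 = (31/39 + ((10/3 - 10)*1)² + 1210*((10/3 - 10)*1)/39) + 552 = (31/39 + (-20/3*1)² + 1210*(-20/3*1)/39) + 552 = (31/39 + (-20/3)² + (1210/39)*(-20/3)) + 552 = (31/39 + 400/9 - 24200/117) + 552 = -18907/117 + 552 = 45677/117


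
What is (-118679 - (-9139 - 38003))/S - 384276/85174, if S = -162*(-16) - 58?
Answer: -3533423911/107915458 ≈ -32.742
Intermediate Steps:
S = 2534 (S = -81*(-32) - 58 = 2592 - 58 = 2534)
(-118679 - (-9139 - 38003))/S - 384276/85174 = (-118679 - (-9139 - 38003))/2534 - 384276/85174 = (-118679 - 1*(-47142))*(1/2534) - 384276*1/85174 = (-118679 + 47142)*(1/2534) - 192138/42587 = -71537*1/2534 - 192138/42587 = -71537/2534 - 192138/42587 = -3533423911/107915458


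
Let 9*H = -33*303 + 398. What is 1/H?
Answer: -9/9601 ≈ -0.00093740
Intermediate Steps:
H = -9601/9 (H = (-33*303 + 398)/9 = (-9999 + 398)/9 = (⅑)*(-9601) = -9601/9 ≈ -1066.8)
1/H = 1/(-9601/9) = -9/9601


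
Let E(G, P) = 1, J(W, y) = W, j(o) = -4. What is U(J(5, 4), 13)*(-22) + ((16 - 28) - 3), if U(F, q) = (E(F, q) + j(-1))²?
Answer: -213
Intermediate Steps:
U(F, q) = 9 (U(F, q) = (1 - 4)² = (-3)² = 9)
U(J(5, 4), 13)*(-22) + ((16 - 28) - 3) = 9*(-22) + ((16 - 28) - 3) = -198 + (-12 - 3) = -198 - 15 = -213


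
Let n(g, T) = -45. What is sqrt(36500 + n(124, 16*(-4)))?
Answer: sqrt(36455) ≈ 190.93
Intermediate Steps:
sqrt(36500 + n(124, 16*(-4))) = sqrt(36500 - 45) = sqrt(36455)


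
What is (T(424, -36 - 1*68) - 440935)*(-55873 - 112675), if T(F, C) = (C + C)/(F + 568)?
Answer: 2303881179342/31 ≈ 7.4319e+10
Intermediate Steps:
T(F, C) = 2*C/(568 + F) (T(F, C) = (2*C)/(568 + F) = 2*C/(568 + F))
(T(424, -36 - 1*68) - 440935)*(-55873 - 112675) = (2*(-36 - 1*68)/(568 + 424) - 440935)*(-55873 - 112675) = (2*(-36 - 68)/992 - 440935)*(-168548) = (2*(-104)*(1/992) - 440935)*(-168548) = (-13/62 - 440935)*(-168548) = -27337983/62*(-168548) = 2303881179342/31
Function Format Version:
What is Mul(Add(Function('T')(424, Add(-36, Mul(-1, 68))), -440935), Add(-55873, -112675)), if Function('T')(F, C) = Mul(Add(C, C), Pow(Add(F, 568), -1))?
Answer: Rational(2303881179342, 31) ≈ 7.4319e+10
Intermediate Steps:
Function('T')(F, C) = Mul(2, C, Pow(Add(568, F), -1)) (Function('T')(F, C) = Mul(Mul(2, C), Pow(Add(568, F), -1)) = Mul(2, C, Pow(Add(568, F), -1)))
Mul(Add(Function('T')(424, Add(-36, Mul(-1, 68))), -440935), Add(-55873, -112675)) = Mul(Add(Mul(2, Add(-36, Mul(-1, 68)), Pow(Add(568, 424), -1)), -440935), Add(-55873, -112675)) = Mul(Add(Mul(2, Add(-36, -68), Pow(992, -1)), -440935), -168548) = Mul(Add(Mul(2, -104, Rational(1, 992)), -440935), -168548) = Mul(Add(Rational(-13, 62), -440935), -168548) = Mul(Rational(-27337983, 62), -168548) = Rational(2303881179342, 31)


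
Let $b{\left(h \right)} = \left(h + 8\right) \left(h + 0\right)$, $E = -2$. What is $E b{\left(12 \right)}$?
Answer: $-480$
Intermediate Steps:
$b{\left(h \right)} = h \left(8 + h\right)$ ($b{\left(h \right)} = \left(8 + h\right) h = h \left(8 + h\right)$)
$E b{\left(12 \right)} = - 2 \cdot 12 \left(8 + 12\right) = - 2 \cdot 12 \cdot 20 = \left(-2\right) 240 = -480$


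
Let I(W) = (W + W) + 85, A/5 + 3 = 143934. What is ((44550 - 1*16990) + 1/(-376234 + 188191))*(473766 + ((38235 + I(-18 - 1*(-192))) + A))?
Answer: 6385258216720031/188043 ≈ 3.3956e+10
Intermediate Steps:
A = 719655 (A = -15 + 5*143934 = -15 + 719670 = 719655)
I(W) = 85 + 2*W (I(W) = 2*W + 85 = 85 + 2*W)
((44550 - 1*16990) + 1/(-376234 + 188191))*(473766 + ((38235 + I(-18 - 1*(-192))) + A)) = ((44550 - 1*16990) + 1/(-376234 + 188191))*(473766 + ((38235 + (85 + 2*(-18 - 1*(-192)))) + 719655)) = ((44550 - 16990) + 1/(-188043))*(473766 + ((38235 + (85 + 2*(-18 + 192))) + 719655)) = (27560 - 1/188043)*(473766 + ((38235 + (85 + 2*174)) + 719655)) = 5182465079*(473766 + ((38235 + (85 + 348)) + 719655))/188043 = 5182465079*(473766 + ((38235 + 433) + 719655))/188043 = 5182465079*(473766 + (38668 + 719655))/188043 = 5182465079*(473766 + 758323)/188043 = (5182465079/188043)*1232089 = 6385258216720031/188043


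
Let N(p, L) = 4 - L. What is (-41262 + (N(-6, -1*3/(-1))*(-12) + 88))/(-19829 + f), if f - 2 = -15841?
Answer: 20593/17834 ≈ 1.1547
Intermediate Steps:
f = -15839 (f = 2 - 15841 = -15839)
(-41262 + (N(-6, -1*3/(-1))*(-12) + 88))/(-19829 + f) = (-41262 + ((4 - (-1*3)/(-1))*(-12) + 88))/(-19829 - 15839) = (-41262 + ((4 - (-3)*(-1))*(-12) + 88))/(-35668) = (-41262 + ((4 - 1*3)*(-12) + 88))*(-1/35668) = (-41262 + ((4 - 3)*(-12) + 88))*(-1/35668) = (-41262 + (1*(-12) + 88))*(-1/35668) = (-41262 + (-12 + 88))*(-1/35668) = (-41262 + 76)*(-1/35668) = -41186*(-1/35668) = 20593/17834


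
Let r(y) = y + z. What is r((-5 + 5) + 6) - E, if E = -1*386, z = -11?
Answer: 381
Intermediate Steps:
E = -386
r(y) = -11 + y (r(y) = y - 11 = -11 + y)
r((-5 + 5) + 6) - E = (-11 + ((-5 + 5) + 6)) - 1*(-386) = (-11 + (0 + 6)) + 386 = (-11 + 6) + 386 = -5 + 386 = 381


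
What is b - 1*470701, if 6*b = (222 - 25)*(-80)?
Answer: -1419983/3 ≈ -4.7333e+5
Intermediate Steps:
b = -7880/3 (b = ((222 - 25)*(-80))/6 = (197*(-80))/6 = (⅙)*(-15760) = -7880/3 ≈ -2626.7)
b - 1*470701 = -7880/3 - 1*470701 = -7880/3 - 470701 = -1419983/3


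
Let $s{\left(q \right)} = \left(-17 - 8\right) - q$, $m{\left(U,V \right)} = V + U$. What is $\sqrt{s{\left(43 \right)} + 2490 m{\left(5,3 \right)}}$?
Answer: $2 \sqrt{4963} \approx 140.9$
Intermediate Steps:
$m{\left(U,V \right)} = U + V$
$s{\left(q \right)} = -25 - q$
$\sqrt{s{\left(43 \right)} + 2490 m{\left(5,3 \right)}} = \sqrt{\left(-25 - 43\right) + 2490 \left(5 + 3\right)} = \sqrt{\left(-25 - 43\right) + 2490 \cdot 8} = \sqrt{-68 + 19920} = \sqrt{19852} = 2 \sqrt{4963}$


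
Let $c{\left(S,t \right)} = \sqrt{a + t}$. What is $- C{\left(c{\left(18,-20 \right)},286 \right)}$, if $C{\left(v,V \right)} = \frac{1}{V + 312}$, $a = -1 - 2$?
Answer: $- \frac{1}{598} \approx -0.0016722$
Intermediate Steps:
$a = -3$ ($a = -1 - 2 = -3$)
$c{\left(S,t \right)} = \sqrt{-3 + t}$
$C{\left(v,V \right)} = \frac{1}{312 + V}$
$- C{\left(c{\left(18,-20 \right)},286 \right)} = - \frac{1}{312 + 286} = - \frac{1}{598}$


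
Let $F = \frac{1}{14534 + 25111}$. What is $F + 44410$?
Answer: $\frac{1760634451}{39645} \approx 44410.0$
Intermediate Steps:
$F = \frac{1}{39645} \approx 2.5224 \cdot 10^{-5}$
$F + 44410 = \frac{1}{39645} + 44410 = \frac{1760634451}{39645}$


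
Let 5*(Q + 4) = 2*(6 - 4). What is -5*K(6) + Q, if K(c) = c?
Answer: -166/5 ≈ -33.200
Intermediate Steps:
Q = -16/5 (Q = -4 + (2*(6 - 4))/5 = -4 + (2*2)/5 = -4 + (1/5)*4 = -4 + 4/5 = -16/5 ≈ -3.2000)
-5*K(6) + Q = -5*6 - 16/5 = -30 - 16/5 = -166/5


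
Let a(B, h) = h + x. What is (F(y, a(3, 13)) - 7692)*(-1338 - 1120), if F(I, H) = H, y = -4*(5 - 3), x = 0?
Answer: 18874982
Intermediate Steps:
a(B, h) = h (a(B, h) = h + 0 = h)
y = -8 (y = -4*2 = -8)
(F(y, a(3, 13)) - 7692)*(-1338 - 1120) = (13 - 7692)*(-1338 - 1120) = -7679*(-2458) = 18874982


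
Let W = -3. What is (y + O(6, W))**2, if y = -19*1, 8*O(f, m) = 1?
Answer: 22801/64 ≈ 356.27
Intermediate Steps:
O(f, m) = 1/8 (O(f, m) = (1/8)*1 = 1/8)
y = -19
(y + O(6, W))**2 = (-19 + 1/8)**2 = (-151/8)**2 = 22801/64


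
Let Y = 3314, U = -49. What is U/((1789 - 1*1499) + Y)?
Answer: -49/3604 ≈ -0.013596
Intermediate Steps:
U/((1789 - 1*1499) + Y) = -49/((1789 - 1*1499) + 3314) = -49/((1789 - 1499) + 3314) = -49/(290 + 3314) = -49/3604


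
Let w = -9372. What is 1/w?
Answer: -1/9372 ≈ -0.00010670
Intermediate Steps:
1/w = 1/(-9372) = -1/9372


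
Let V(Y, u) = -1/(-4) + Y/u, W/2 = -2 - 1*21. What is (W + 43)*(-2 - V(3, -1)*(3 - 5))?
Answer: 45/2 ≈ 22.500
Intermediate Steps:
W = -46 (W = 2*(-2 - 1*21) = 2*(-2 - 21) = 2*(-23) = -46)
V(Y, u) = ¼ + Y/u (V(Y, u) = -1*(-¼) + Y/u = ¼ + Y/u)
(W + 43)*(-2 - V(3, -1)*(3 - 5)) = (-46 + 43)*(-2 - (3 + (¼)*(-1))/(-1)*(3 - 5)) = -3*(-2 - (-(3 - ¼))*(-2)) = -3*(-2 - (-1*11/4)*(-2)) = -3*(-2 - (-11)*(-2)/4) = -3*(-2 - 1*11/2) = -3*(-2 - 11/2) = -3*(-15/2) = 45/2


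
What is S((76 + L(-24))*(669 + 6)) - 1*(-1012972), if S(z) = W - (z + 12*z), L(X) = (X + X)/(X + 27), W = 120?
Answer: 486592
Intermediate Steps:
L(X) = 2*X/(27 + X) (L(X) = (2*X)/(27 + X) = 2*X/(27 + X))
S(z) = 120 - 13*z (S(z) = 120 - (z + 12*z) = 120 - 13*z)
S((76 + L(-24))*(669 + 6)) - 1*(-1012972) = (120 - 13*(76 + 2*(-24)/(27 - 24))*(669 + 6)) - 1*(-1012972) = (120 - 13*(76 + 2*(-24)/3)*675) + 1012972 = (120 - 13*(76 + 2*(-24)*(1/3))*675) + 1012972 = (120 - 13*(76 - 16)*675) + 1012972 = (120 - 780*675) + 1012972 = (120 - 13*40500) + 1012972 = (120 - 526500) + 1012972 = -526380 + 1012972 = 486592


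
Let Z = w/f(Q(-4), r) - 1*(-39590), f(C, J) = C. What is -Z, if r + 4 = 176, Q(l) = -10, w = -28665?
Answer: -84913/2 ≈ -42457.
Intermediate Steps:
r = 172 (r = -4 + 176 = 172)
Z = 84913/2 (Z = -28665/(-10) - 1*(-39590) = -28665*(-1/10) + 39590 = 5733/2 + 39590 = 84913/2 ≈ 42457.)
-Z = -1*84913/2 = -84913/2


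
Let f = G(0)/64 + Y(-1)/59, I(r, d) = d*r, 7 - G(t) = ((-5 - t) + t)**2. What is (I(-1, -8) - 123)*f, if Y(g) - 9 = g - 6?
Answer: 53705/1888 ≈ 28.445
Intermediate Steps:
G(t) = -18 (G(t) = 7 - ((-5 - t) + t)**2 = 7 - 1*(-5)**2 = 7 - 1*25 = 7 - 25 = -18)
Y(g) = 3 + g (Y(g) = 9 + (g - 6) = 9 + (-6 + g) = 3 + g)
f = -467/1888 (f = -18/64 + (3 - 1)/59 = -18*1/64 + 2*(1/59) = -9/32 + 2/59 = -467/1888 ≈ -0.24735)
(I(-1, -8) - 123)*f = (-8*(-1) - 123)*(-467/1888) = (8 - 123)*(-467/1888) = -115*(-467/1888) = 53705/1888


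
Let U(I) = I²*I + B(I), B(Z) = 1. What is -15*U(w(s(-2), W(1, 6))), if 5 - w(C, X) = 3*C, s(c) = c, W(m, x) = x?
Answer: -19980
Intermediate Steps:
w(C, X) = 5 - 3*C
U(I) = 1 + I³ (U(I) = I²*I + 1 = I³ + 1 = 1 + I³)
-15*U(w(s(-2), W(1, 6))) = -15*(1 + (5 - 3*(-2))³) = -15*(1 + (5 + 6)³) = -15*(1 + 11³) = -15*(1 + 1331) = -15*1332 = -19980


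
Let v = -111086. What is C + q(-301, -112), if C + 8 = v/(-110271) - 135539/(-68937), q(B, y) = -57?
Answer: -52389990956/844639103 ≈ -62.026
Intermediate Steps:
C = -4245562085/844639103 (C = -8 + (-111086/(-110271) - 135539/(-68937)) = -8 + (-111086*(-1/110271) - 135539*(-1/68937)) = -8 + (111086/110271 + 135539/68937) = -8 + 2511550739/844639103 = -4245562085/844639103 ≈ -5.0265)
C + q(-301, -112) = -4245562085/844639103 - 57 = -52389990956/844639103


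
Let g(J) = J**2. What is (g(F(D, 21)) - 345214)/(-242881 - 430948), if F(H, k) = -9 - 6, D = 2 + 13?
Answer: 344989/673829 ≈ 0.51198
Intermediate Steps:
D = 15
F(H, k) = -15
(g(F(D, 21)) - 345214)/(-242881 - 430948) = ((-15)**2 - 345214)/(-242881 - 430948) = (225 - 345214)/(-673829) = -344989*(-1/673829) = 344989/673829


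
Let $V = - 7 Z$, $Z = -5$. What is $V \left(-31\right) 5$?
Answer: $-5425$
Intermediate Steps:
$V = 35$ ($V = \left(-7\right) \left(-5\right) = 35$)
$V \left(-31\right) 5 = 35 \left(-31\right) 5 = \left(-1085\right) 5 = -5425$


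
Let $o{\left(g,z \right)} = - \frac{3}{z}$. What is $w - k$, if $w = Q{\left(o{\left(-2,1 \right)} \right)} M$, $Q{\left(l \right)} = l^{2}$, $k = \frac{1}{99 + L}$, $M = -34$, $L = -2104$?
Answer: $- \frac{613529}{2005} \approx -306.0$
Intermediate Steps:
$k = - \frac{1}{2005}$ ($k = \frac{1}{99 - 2104} = \frac{1}{-2005} = - \frac{1}{2005} \approx -0.00049875$)
$w = -306$ ($w = \left(- \frac{3}{1}\right)^{2} \left(-34\right) = \left(\left(-3\right) 1\right)^{2} \left(-34\right) = \left(-3\right)^{2} \left(-34\right) = 9 \left(-34\right) = -306$)
$w - k = -306 - - \frac{1}{2005} = -306 + \frac{1}{2005} = - \frac{613529}{2005}$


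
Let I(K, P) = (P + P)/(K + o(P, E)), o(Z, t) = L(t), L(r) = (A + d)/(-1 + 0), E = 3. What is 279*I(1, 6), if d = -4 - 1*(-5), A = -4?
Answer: 837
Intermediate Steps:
d = 1 (d = -4 + 5 = 1)
L(r) = 3 (L(r) = (-4 + 1)/(-1 + 0) = -3/(-1) = -3*(-1) = 3)
o(Z, t) = 3
I(K, P) = 2*P/(3 + K) (I(K, P) = (P + P)/(K + 3) = (2*P)/(3 + K) = 2*P/(3 + K))
279*I(1, 6) = 279*(2*6/(3 + 1)) = 279*(2*6/4) = 279*(2*6*(¼)) = 279*3 = 837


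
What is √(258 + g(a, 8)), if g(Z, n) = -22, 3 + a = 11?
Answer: 2*√59 ≈ 15.362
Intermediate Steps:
a = 8 (a = -3 + 11 = 8)
√(258 + g(a, 8)) = √(258 - 22) = √236 = 2*√59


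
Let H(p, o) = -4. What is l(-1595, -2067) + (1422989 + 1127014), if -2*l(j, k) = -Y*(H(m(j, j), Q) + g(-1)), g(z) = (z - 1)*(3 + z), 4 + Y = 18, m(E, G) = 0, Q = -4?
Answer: 2549947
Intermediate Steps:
Y = 14 (Y = -4 + 18 = 14)
g(z) = (-1 + z)*(3 + z)
l(j, k) = -56 (l(j, k) = -(-1)*14*(-4 + (-3 + (-1)² + 2*(-1)))/2 = -(-1)*14*(-4 + (-3 + 1 - 2))/2 = -(-1)*14*(-4 - 4)/2 = -(-1)*14*(-8)/2 = -(-1)*(-112)/2 = -½*112 = -56)
l(-1595, -2067) + (1422989 + 1127014) = -56 + (1422989 + 1127014) = -56 + 2550003 = 2549947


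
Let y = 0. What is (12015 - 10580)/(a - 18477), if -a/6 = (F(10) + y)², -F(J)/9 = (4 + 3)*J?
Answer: -1435/2399877 ≈ -0.00059795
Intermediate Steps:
F(J) = -63*J (F(J) = -9*(4 + 3)*J = -63*J)
a = -2381400 (a = -6*(-63*10 + 0)² = -6*(-630 + 0)² = -6*(-630)² = -6*396900 = -2381400)
(12015 - 10580)/(a - 18477) = (12015 - 10580)/(-2381400 - 18477) = 1435/(-2399877) = 1435*(-1/2399877) = -1435/2399877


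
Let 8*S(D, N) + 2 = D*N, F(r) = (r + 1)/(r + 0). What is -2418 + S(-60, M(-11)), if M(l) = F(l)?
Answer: -106703/44 ≈ -2425.1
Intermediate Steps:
F(r) = (1 + r)/r
M(l) = (1 + l)/l
S(D, N) = -1/4 + D*N/8 (S(D, N) = -1/4 + (D*N)/8 = -1/4 + D*N/8)
-2418 + S(-60, M(-11)) = -2418 + (-1/4 + (1/8)*(-60)*((1 - 11)/(-11))) = -2418 + (-1/4 + (1/8)*(-60)*(-1/11*(-10))) = -2418 + (-1/4 + (1/8)*(-60)*(10/11)) = -2418 + (-1/4 - 75/11) = -2418 - 311/44 = -106703/44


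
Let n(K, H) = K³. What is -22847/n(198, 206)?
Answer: -2077/705672 ≈ -0.0029433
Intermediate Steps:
-22847/n(198, 206) = -22847/(198³) = -22847/7762392 = -22847*1/7762392 = -2077/705672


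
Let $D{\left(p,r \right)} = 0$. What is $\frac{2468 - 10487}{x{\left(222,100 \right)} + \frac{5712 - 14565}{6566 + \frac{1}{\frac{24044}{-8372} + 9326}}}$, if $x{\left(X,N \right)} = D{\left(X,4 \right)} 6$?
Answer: $\frac{31134223332765}{5234888087} \approx 5947.4$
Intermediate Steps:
$x{\left(X,N \right)} = 0$ ($x{\left(X,N \right)} = 0 \cdot 6 = 0$)
$\frac{2468 - 10487}{x{\left(222,100 \right)} + \frac{5712 - 14565}{6566 + \frac{1}{\frac{24044}{-8372} + 9326}}} = \frac{2468 - 10487}{0 + \frac{5712 - 14565}{6566 + \frac{1}{\frac{24044}{-8372} + 9326}}} = - \frac{8019}{0 - \frac{8853}{6566 + \frac{1}{24044 \left(- \frac{1}{8372}\right) + 9326}}} = - \frac{8019}{0 - \frac{8853}{6566 + \frac{1}{- \frac{6011}{2093} + 9326}}} = - \frac{8019}{0 - \frac{8853}{6566 + \frac{1}{\frac{19513307}{2093}}}} = - \frac{8019}{0 - \frac{8853}{6566 + \frac{2093}{19513307}}} = - \frac{8019}{0 - \frac{8853}{\frac{128124375855}{19513307}}} = - \frac{8019}{0 - \frac{57583768957}{42708125285}} = - \frac{8019}{- \frac{57583768957}{42708125285}} = \left(-8019\right) \left(- \frac{42708125285}{57583768957}\right) = \frac{31134223332765}{5234888087}$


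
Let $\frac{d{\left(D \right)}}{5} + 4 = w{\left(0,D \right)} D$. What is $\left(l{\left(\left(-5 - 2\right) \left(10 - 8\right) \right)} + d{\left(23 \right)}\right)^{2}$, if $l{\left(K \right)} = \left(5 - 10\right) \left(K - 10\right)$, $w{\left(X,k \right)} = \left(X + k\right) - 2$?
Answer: $6325225$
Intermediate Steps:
$w{\left(X,k \right)} = -2 + X + k$
$d{\left(D \right)} = -20 + 5 D \left(-2 + D\right)$ ($d{\left(D \right)} = -20 + 5 \left(-2 + 0 + D\right) D = -20 + 5 \left(-2 + D\right) D = -20 + 5 D \left(-2 + D\right)$)
$l{\left(K \right)} = 50 - 5 K$ ($l{\left(K \right)} = - 5 \left(-10 + K\right) = 50 - 5 K$)
$\left(l{\left(\left(-5 - 2\right) \left(10 - 8\right) \right)} + d{\left(23 \right)}\right)^{2} = \left(\left(50 - 5 \left(-5 - 2\right) \left(10 - 8\right)\right) - \left(20 - 115 \left(-2 + 23\right)\right)\right)^{2} = \left(\left(50 - 5 \left(\left(-7\right) 2\right)\right) - \left(20 - 2415\right)\right)^{2} = \left(\left(50 - -70\right) + \left(-20 + 2415\right)\right)^{2} = \left(\left(50 + 70\right) + 2395\right)^{2} = \left(120 + 2395\right)^{2} = 2515^{2} = 6325225$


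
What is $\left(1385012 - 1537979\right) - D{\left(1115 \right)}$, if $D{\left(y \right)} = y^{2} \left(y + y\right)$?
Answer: $-2772544717$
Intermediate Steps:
$D{\left(y \right)} = 2 y^{3}$ ($D{\left(y \right)} = y^{2} \cdot 2 y = 2 y^{3}$)
$\left(1385012 - 1537979\right) - D{\left(1115 \right)} = \left(1385012 - 1537979\right) - 2 \cdot 1115^{3} = \left(1385012 - 1537979\right) - 2 \cdot 1386195875 = -152967 - 2772391750 = -2772544717$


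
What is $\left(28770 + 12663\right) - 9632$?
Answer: $31801$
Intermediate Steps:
$\left(28770 + 12663\right) - 9632 = 41433 - 9632 = 31801$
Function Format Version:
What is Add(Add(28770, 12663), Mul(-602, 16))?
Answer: 31801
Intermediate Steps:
Add(Add(28770, 12663), Mul(-602, 16)) = Add(41433, -9632) = 31801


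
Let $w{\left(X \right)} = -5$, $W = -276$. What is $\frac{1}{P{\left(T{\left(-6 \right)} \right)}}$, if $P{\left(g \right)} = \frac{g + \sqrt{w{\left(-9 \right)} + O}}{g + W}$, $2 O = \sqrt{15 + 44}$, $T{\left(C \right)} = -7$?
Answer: $\frac{283}{7 - i \sqrt{5 - \frac{\sqrt{59}}{2}}} \approx 39.494 + 6.0751 i$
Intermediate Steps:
$O = \frac{\sqrt{59}}{2}$ ($O = \frac{\sqrt{15 + 44}}{2} = \frac{\sqrt{59}}{2} \approx 3.8406$)
$P{\left(g \right)} = \frac{g + \sqrt{-5 + \frac{\sqrt{59}}{2}}}{-276 + g}$ ($P{\left(g \right)} = \frac{g + \sqrt{-5 + \frac{\sqrt{59}}{2}}}{g - 276} = \frac{g + \sqrt{-5 + \frac{\sqrt{59}}{2}}}{-276 + g}$)
$\frac{1}{P{\left(T{\left(-6 \right)} \right)}} = \frac{1}{\frac{1}{-276 - 7} \left(-7 + \frac{\sqrt{-20 + 2 \sqrt{59}}}{2}\right)} = \frac{1}{\frac{1}{-283} \left(-7 + \frac{\sqrt{-20 + 2 \sqrt{59}}}{2}\right)} = \frac{1}{\left(- \frac{1}{283}\right) \left(-7 + \frac{\sqrt{-20 + 2 \sqrt{59}}}{2}\right)} = \frac{1}{\frac{7}{283} - \frac{\sqrt{-20 + 2 \sqrt{59}}}{566}}$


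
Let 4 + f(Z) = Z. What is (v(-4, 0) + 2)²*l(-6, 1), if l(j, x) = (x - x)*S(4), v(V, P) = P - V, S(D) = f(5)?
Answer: 0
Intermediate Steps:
f(Z) = -4 + Z
S(D) = 1 (S(D) = -4 + 5 = 1)
l(j, x) = 0 (l(j, x) = (x - x)*1 = 0*1 = 0)
(v(-4, 0) + 2)²*l(-6, 1) = ((0 - 1*(-4)) + 2)²*0 = ((0 + 4) + 2)²*0 = (4 + 2)²*0 = 6²*0 = 36*0 = 0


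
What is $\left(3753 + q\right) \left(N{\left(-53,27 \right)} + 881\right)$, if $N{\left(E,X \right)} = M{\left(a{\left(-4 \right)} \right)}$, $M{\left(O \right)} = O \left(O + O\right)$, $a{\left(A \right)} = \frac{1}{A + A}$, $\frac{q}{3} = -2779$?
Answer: $- \frac{16154589}{4} \approx -4.0386 \cdot 10^{6}$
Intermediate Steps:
$q = -8337$ ($q = 3 \left(-2779\right) = -8337$)
$a{\left(A \right)} = \frac{1}{2 A}$
$M{\left(O \right)} = 2 O^{2}$ ($M{\left(O \right)} = O 2 O = 2 O^{2}$)
$N{\left(E,X \right)} = \frac{1}{32}$ ($N{\left(E,X \right)} = 2 \left(\frac{1}{2 \left(-4\right)}\right)^{2} = 2 \left(\frac{1}{2} \left(- \frac{1}{4}\right)\right)^{2} = 2 \left(- \frac{1}{8}\right)^{2} = 2 \cdot \frac{1}{64} = \frac{1}{32}$)
$\left(3753 + q\right) \left(N{\left(-53,27 \right)} + 881\right) = \left(3753 - 8337\right) \left(\frac{1}{32} + 881\right) = \left(-4584\right) \frac{28193}{32} = - \frac{16154589}{4}$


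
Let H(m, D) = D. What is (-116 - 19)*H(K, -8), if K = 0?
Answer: 1080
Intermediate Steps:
(-116 - 19)*H(K, -8) = (-116 - 19)*(-8) = -135*(-8) = 1080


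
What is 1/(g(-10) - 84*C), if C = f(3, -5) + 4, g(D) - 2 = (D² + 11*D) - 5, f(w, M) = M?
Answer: 1/71 ≈ 0.014085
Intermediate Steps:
g(D) = -3 + D² + 11*D (g(D) = 2 + ((D² + 11*D) - 5) = 2 + (-5 + D² + 11*D) = -3 + D² + 11*D)
C = -1 (C = -5 + 4 = -1)
1/(g(-10) - 84*C) = 1/((-3 + (-10)² + 11*(-10)) - 84*(-1)) = 1/((-3 + 100 - 110) + 84) = 1/(-13 + 84) = 1/71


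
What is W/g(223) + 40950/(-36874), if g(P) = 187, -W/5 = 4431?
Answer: -412300560/3447719 ≈ -119.59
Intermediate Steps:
W = -22155 (W = -5*4431 = -22155)
W/g(223) + 40950/(-36874) = -22155/187 + 40950/(-36874) = -22155*1/187 + 40950*(-1/36874) = -22155/187 - 20475/18437 = -412300560/3447719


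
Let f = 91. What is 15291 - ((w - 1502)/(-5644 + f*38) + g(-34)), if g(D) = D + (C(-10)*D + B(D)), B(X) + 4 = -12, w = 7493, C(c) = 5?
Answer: 33913037/2186 ≈ 15514.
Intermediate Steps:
B(X) = -16 (B(X) = -4 - 12 = -16)
g(D) = -16 + 6*D (g(D) = D + (5*D - 16) = D + (-16 + 5*D) = -16 + 6*D)
15291 - ((w - 1502)/(-5644 + f*38) + g(-34)) = 15291 - ((7493 - 1502)/(-5644 + 91*38) + (-16 + 6*(-34))) = 15291 - (5991/(-5644 + 3458) + (-16 - 204)) = 15291 - (5991/(-2186) - 220) = 15291 - (5991*(-1/2186) - 220) = 15291 - (-5991/2186 - 220) = 15291 - 1*(-486911/2186) = 15291 + 486911/2186 = 33913037/2186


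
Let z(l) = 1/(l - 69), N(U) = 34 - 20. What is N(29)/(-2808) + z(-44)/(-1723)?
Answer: -1361489/273357396 ≈ -0.0049806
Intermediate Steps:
N(U) = 14
z(l) = 1/(-69 + l)
N(29)/(-2808) + z(-44)/(-1723) = 14/(-2808) + 1/(-69 - 44*(-1723)) = 14*(-1/2808) - 1/1723/(-113) = -7/1404 - 1/113*(-1/1723) = -7/1404 + 1/194699 = -1361489/273357396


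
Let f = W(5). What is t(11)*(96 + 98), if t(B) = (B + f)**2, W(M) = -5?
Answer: 6984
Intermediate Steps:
f = -5
t(B) = (-5 + B)**2 (t(B) = (B - 5)**2 = (-5 + B)**2)
t(11)*(96 + 98) = (-5 + 11)**2*(96 + 98) = 6**2*194 = 36*194 = 6984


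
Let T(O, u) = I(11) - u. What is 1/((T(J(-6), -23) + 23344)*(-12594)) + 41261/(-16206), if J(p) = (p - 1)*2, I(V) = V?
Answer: -674898228281/265078419644 ≈ -2.5460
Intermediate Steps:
J(p) = -2 + 2*p (J(p) = (-1 + p)*2 = -2 + 2*p)
T(O, u) = 11 - u
1/((T(J(-6), -23) + 23344)*(-12594)) + 41261/(-16206) = 1/(((11 - 1*(-23)) + 23344)*(-12594)) + 41261/(-16206) = -1/12594/((11 + 23) + 23344) + 41261*(-1/16206) = -1/12594/(34 + 23344) - 41261/16206 = -1/12594/23378 - 41261/16206 = (1/23378)*(-1/12594) - 41261/16206 = -1/294422532 - 41261/16206 = -674898228281/265078419644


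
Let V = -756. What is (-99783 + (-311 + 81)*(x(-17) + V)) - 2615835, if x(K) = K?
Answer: -2537828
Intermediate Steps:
(-99783 + (-311 + 81)*(x(-17) + V)) - 2615835 = (-99783 + (-311 + 81)*(-17 - 756)) - 2615835 = (-99783 - 230*(-773)) - 2615835 = (-99783 + 177790) - 2615835 = 78007 - 2615835 = -2537828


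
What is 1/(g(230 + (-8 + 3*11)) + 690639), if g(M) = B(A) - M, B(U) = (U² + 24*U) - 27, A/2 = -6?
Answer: 1/690213 ≈ 1.4488e-6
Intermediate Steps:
A = -12 (A = 2*(-6) = -12)
B(U) = -27 + U² + 24*U
g(M) = -171 - M (g(M) = (-27 + (-12)² + 24*(-12)) - M = (-27 + 144 - 288) - M = -171 - M)
1/(g(230 + (-8 + 3*11)) + 690639) = 1/((-171 - (230 + (-8 + 3*11))) + 690639) = 1/((-171 - (230 + (-8 + 33))) + 690639) = 1/((-171 - (230 + 25)) + 690639) = 1/((-171 - 1*255) + 690639) = 1/((-171 - 255) + 690639) = 1/(-426 + 690639) = 1/690213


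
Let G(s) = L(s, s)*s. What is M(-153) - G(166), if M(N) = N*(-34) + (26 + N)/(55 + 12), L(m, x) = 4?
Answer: 303919/67 ≈ 4536.1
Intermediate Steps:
G(s) = 4*s
M(N) = 26/67 - 2277*N/67 (M(N) = -34*N + (26 + N)/67 = -34*N + (26 + N)*(1/67) = -34*N + (26/67 + N/67) = 26/67 - 2277*N/67)
M(-153) - G(166) = (26/67 - 2277/67*(-153)) - 4*166 = (26/67 + 348381/67) - 1*664 = 348407/67 - 664 = 303919/67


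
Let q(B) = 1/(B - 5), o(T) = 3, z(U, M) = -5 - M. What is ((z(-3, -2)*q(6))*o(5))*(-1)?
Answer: 9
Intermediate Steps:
q(B) = 1/(-5 + B)
((z(-3, -2)*q(6))*o(5))*(-1) = (((-5 - 1*(-2))/(-5 + 6))*3)*(-1) = (((-5 + 2)/1)*3)*(-1) = (-3*1*3)*(-1) = -3*3*(-1) = -9*(-1) = 9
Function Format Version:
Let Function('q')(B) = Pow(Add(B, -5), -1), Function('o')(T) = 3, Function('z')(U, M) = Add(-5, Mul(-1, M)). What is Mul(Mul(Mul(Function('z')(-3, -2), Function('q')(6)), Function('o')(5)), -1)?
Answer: 9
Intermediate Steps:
Function('q')(B) = Pow(Add(-5, B), -1)
Mul(Mul(Mul(Function('z')(-3, -2), Function('q')(6)), Function('o')(5)), -1) = Mul(Mul(Mul(Add(-5, Mul(-1, -2)), Pow(Add(-5, 6), -1)), 3), -1) = Mul(Mul(Mul(Add(-5, 2), Pow(1, -1)), 3), -1) = Mul(Mul(Mul(-3, 1), 3), -1) = Mul(Mul(-3, 3), -1) = Mul(-9, -1) = 9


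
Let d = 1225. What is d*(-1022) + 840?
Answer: -1251110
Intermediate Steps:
d*(-1022) + 840 = 1225*(-1022) + 840 = -1251950 + 840 = -1251110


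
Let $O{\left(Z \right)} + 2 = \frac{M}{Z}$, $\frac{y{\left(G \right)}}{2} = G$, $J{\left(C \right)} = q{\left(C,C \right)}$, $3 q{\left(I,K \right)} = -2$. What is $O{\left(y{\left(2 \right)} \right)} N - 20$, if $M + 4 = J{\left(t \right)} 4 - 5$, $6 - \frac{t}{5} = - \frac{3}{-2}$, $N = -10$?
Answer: $\frac{175}{6} \approx 29.167$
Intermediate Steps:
$t = \frac{45}{2}$ ($t = 30 - 5 \left(- \frac{3}{-2}\right) = 30 - 5 \left(\left(-3\right) \left(- \frac{1}{2}\right)\right) = 30 - \frac{15}{2} = \frac{45}{2} \approx 22.5$)
$q{\left(I,K \right)} = - \frac{2}{3}$ ($q{\left(I,K \right)} = \frac{1}{3} \left(-2\right) = - \frac{2}{3}$)
$J{\left(C \right)} = - \frac{2}{3}$
$y{\left(G \right)} = 2 G$
$M = - \frac{35}{3}$ ($M = -4 - \frac{23}{3} = - \frac{35}{3} \approx -11.667$)
$O{\left(Z \right)} = -2 - \frac{35}{3 Z}$
$O{\left(y{\left(2 \right)} \right)} N - 20 = \left(-2 - \frac{35}{3 \cdot 2 \cdot 2}\right) \left(-10\right) - 20 = \left(-2 - \frac{35}{3 \cdot 4}\right) \left(-10\right) - 20 = \left(-2 - \frac{35}{12}\right) \left(-10\right) - 20 = \left(- \frac{59}{12}\right) \left(-10\right) - 20 = \frac{295}{6} - 20 = \frac{175}{6}$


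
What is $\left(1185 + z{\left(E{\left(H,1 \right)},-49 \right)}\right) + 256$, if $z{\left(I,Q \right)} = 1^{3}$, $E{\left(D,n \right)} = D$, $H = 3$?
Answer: $1442$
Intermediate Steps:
$z{\left(I,Q \right)} = 1$
$\left(1185 + z{\left(E{\left(H,1 \right)},-49 \right)}\right) + 256 = \left(1185 + 1\right) + 256 = 1186 + 256 = 1442$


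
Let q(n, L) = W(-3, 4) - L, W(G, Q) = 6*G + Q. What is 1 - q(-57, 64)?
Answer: 79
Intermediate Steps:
W(G, Q) = Q + 6*G
q(n, L) = -14 - L (q(n, L) = (4 + 6*(-3)) - L = (4 - 18) - L = -14 - L)
1 - q(-57, 64) = 1 - (-14 - 1*64) = 1 - (-14 - 64) = 1 - 1*(-78) = 1 + 78 = 79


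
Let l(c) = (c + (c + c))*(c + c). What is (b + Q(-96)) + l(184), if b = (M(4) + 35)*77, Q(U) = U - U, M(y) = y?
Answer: 206139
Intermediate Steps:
l(c) = 6*c**2 (l(c) = (c + 2*c)*(2*c) = (3*c)*(2*c) = 6*c**2)
Q(U) = 0
b = 3003 (b = (4 + 35)*77 = 39*77 = 3003)
(b + Q(-96)) + l(184) = (3003 + 0) + 6*184**2 = 3003 + 6*33856 = 3003 + 203136 = 206139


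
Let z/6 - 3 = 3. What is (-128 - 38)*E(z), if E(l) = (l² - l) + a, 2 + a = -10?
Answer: -207168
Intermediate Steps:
a = -12 (a = -2 - 10 = -12)
z = 36 (z = 18 + 6*3 = 18 + 18 = 36)
E(l) = -12 + l² - l (E(l) = (l² - l) - 12 = -12 + l² - l)
(-128 - 38)*E(z) = (-128 - 38)*(-12 + 36² - 1*36) = -166*(-12 + 1296 - 36) = -166*1248 = -207168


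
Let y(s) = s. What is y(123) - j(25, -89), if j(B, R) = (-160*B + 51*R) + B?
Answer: 8637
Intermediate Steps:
j(B, R) = -159*B + 51*R
y(123) - j(25, -89) = 123 - (-159*25 + 51*(-89)) = 123 - (-3975 - 4539) = 123 - 1*(-8514) = 123 + 8514 = 8637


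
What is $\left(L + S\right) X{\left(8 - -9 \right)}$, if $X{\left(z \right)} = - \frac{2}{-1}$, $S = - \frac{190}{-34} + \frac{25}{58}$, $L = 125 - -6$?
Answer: $\frac{135101}{493} \approx 274.04$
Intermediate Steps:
$L = 131$ ($L = 125 + 6 = 131$)
$S = \frac{5935}{986}$ ($S = \left(-190\right) \left(- \frac{1}{34}\right) + 25 \cdot \frac{1}{58} = \frac{95}{17} + \frac{25}{58} = \frac{5935}{986} \approx 6.0193$)
$X{\left(z \right)} = 2$ ($X{\left(z \right)} = \left(-2\right) \left(-1\right) = 2$)
$\left(L + S\right) X{\left(8 - -9 \right)} = \left(131 + \frac{5935}{986}\right) 2 = \frac{135101}{986} \cdot 2 = \frac{135101}{493}$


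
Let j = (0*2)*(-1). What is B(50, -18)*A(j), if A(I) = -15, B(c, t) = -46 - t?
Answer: 420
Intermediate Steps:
j = 0 (j = 0*(-1) = 0)
B(50, -18)*A(j) = (-46 - 1*(-18))*(-15) = (-46 + 18)*(-15) = -28*(-15) = 420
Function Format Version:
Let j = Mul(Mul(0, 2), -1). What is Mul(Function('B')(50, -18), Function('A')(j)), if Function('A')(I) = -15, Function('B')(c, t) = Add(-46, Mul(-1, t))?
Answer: 420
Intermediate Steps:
j = 0 (j = Mul(0, -1) = 0)
Mul(Function('B')(50, -18), Function('A')(j)) = Mul(Add(-46, Mul(-1, -18)), -15) = Mul(Add(-46, 18), -15) = Mul(-28, -15) = 420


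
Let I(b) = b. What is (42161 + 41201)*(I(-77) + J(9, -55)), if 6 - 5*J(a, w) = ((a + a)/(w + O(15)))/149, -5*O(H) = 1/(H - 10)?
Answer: -1619382834463/256280 ≈ -6.3188e+6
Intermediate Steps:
O(H) = -1/(5*(-10 + H)) (O(H) = -1/(5*(H - 10)) = -1/(5*(-10 + H)))
J(a, w) = 6/5 - 2*a/(745*(-1/25 + w)) (J(a, w) = 6/5 - (a + a)/(w - 1/(-50 + 5*15))/(5*149) = 6/5 - (2*a)/(w - 1/(-50 + 75))/(5*149) = 6/5 - (2*a)/(w - 1/25)/(5*149) = 6/5 - (2*a)/(-1/25 + w)/(5*149) = 6/5 - 2*a/(-1/25 + w)/(5*149) = 6/5 - 2*a/(745*(-1/25 + w)))
(42161 + 41201)*(I(-77) + J(9, -55)) = (42161 + 41201)*(-77 + 2*(-447 - 25*9 + 11175*(-55))/(745*(-1 + 25*(-55)))) = 83362*(-77 + 2*(-447 - 225 - 614625)/(745*(-1 - 1375))) = 83362*(-77 + (2/745)*(-615297)/(-1376)) = 83362*(-77 + (2/745)*(-1/1376)*(-615297)) = 83362*(-77 + 615297/512560) = 83362*(-38851823/512560) = -1619382834463/256280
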